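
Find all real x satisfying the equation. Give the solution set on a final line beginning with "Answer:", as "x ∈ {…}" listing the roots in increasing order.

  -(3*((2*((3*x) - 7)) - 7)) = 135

Step 1. [-(3*((2*((3*x) - 7)) - 7)) = 135] leading − — multiply by −1, so neg: 3*((2*((3*x) - 7)) - 7) = -135.
Step 2. [3*((2*((3*x) - 7)) - 7) = -135] leading coefficient 3: divide by 3, so div: (2*((3*x) - 7)) - 7 = -45.
Step 3. [(2*((3*x) - 7)) - 7 = -45] -7 is outermost — add 7 both sides, so sub: 2*((3*x) - 7) = -38.
Step 4. [2*((3*x) - 7) = -38] divide by the outer 2. So div: (3*x) - 7 = -19.
Step 5. [(3*x) - 7 = -19] 7 comes off first (add 7). So sub: 3*x = -12.
Step 6. [3*x = -12] LHS = 3·(…); ÷3 both sides, so div: x = -4.

Answer: x ∈ {-4}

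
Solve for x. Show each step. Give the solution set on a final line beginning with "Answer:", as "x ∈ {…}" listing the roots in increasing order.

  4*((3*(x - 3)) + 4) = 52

Step 1. [4*((3*(x - 3)) + 4) = 52] divide by the outer 4. So div: (3*(x - 3)) + 4 = 13.
Step 2. [(3*(x - 3)) + 4 = 13] the outer +4 inverts by subtracting 4, so sub: 3*(x - 3) = 9.
Step 3. [3*(x - 3) = 9] 3·(inner) — divide through by 3. So div: x - 3 = 3.
Step 4. [x - 3 = 3] add 3: x sits inside (… - 3), so sub: x = 6.

Answer: x ∈ {6}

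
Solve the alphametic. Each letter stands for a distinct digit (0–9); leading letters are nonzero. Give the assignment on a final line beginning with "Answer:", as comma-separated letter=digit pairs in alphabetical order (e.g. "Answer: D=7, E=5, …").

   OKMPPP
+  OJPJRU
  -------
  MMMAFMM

Step 1. [col 1: P + U ≡ M (mod 10)] column 1 (P + U ≡ M (mod 10), carry-in 0) doesn't pin U yet; pick U=8 and continue. So U=8.
Step 2. [col 1: P + U ≡ M (mod 10)] several values work for P in column 1 (P + U ≡ M (mod 10), carry-in 0); try P=3. So P=3.
Step 3. [col 1: P + U ≡ M (mod 10)] in column 1 we have P+U≡M with carry-in 0; given P=3, U=8 and digits 3,8 already taken and all letters distinct, that pins M to 1 ⇒ M=1.
Step 4. [col 2: P + R ≡ M (mod 10)] column 2 reads P+R+carry(1)=M with P=3, M=1; with digits 1,3,8 already taken and all letters distinct, the only value for R is 7. So R=7.
Step 5. [col 3: P + J ≡ F (mod 10)] no forcing yet in column 3 (carry-in 1); F=6 is free and consistent — try it. So F=6.
Step 6. [col 3: P + J ≡ F (mod 10)] column 3 reads P+J+carry(1)=F with P=3, F=6; with digits 1,3,6,7,8 already taken and all letters distinct, the only value for J is 2. So J=2.
Step 7. [col 4: M + P ≡ A (mod 10)] column 4 reads M+P+carry(0)=A with M=1, P=3; with digits 1,2,3,6,7,8 already taken and all letters distinct, the only value for A is 4, so A=4.
Step 8. [col 5: K + J ≡ M (mod 10)] in column 5 we have K+J≡M with carry-in 0; given J=2, M=1 and digits 1,2,3,4,6,7,8 already taken and all letters distinct, that pins K to 9. So K=9.
Step 9. [col 6: O + O ≡ M (mod 10)] O=5 is one option consistent with column 6 (O + O ≡ M (mod 10), carry-in 1) — take it. So O=5.

Answer: A=4, F=6, J=2, K=9, M=1, O=5, P=3, R=7, U=8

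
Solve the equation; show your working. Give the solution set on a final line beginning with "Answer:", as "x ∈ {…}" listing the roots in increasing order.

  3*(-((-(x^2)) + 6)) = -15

Step 1. [3*(-((-(x^2)) + 6)) = -15] 3 out front; divide by 3 ⇒ div: -((-(x^2)) + 6) = -5.
Step 2. [-((-(x^2)) + 6) = -5] leading − — multiply by −1 ⇒ neg: (-(x^2)) + 6 = 5.
Step 3. [(-(x^2)) + 6 = 5] peel the +6: subtract 6 from each side ⇒ sub: -(x^2) = -1.
Step 4. [-(x^2) = -1] leading − — multiply by −1, so neg: x^2 = 1.
Step 5. [x^2 = 1] √ both sides: 1 ≥ 0 gives two branches ⇒ sqrt: x = 1 or -1.

Answer: x ∈ {-1, 1}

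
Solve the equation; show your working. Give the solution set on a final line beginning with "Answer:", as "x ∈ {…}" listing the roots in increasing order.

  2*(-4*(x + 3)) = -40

Step 1. [2*(-4*(x + 3)) = -40] LHS = 2·(…); ÷2 both sides. So div: -4*(x + 3) = -20.
Step 2. [-4*(x + 3) = -20] leading coefficient -4: divide by -4 ⇒ div: x + 3 = 5.
Step 3. [x + 3 = 5] +3 is outermost — subtract 3 both sides. So sub: x = 2.

Answer: x ∈ {2}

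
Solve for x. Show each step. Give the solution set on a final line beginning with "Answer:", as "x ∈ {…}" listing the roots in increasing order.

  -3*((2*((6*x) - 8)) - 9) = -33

Step 1. [-3*((2*((6*x) - 8)) - 9) = -33] divide by the outer -3. So div: (2*((6*x) - 8)) - 9 = 11.
Step 2. [(2*((6*x) - 8)) - 9 = 11] add 9: x sits inside (… - 9) ⇒ sub: 2*((6*x) - 8) = 20.
Step 3. [2*((6*x) - 8) = 20] leading coefficient 2: divide by 2 ⇒ div: (6*x) - 8 = 10.
Step 4. [(6*x) - 8 = 10] add 8: x sits inside (… - 8) ⇒ sub: 6*x = 18.
Step 5. [6*x = 18] 6 out front; divide by 6, so div: x = 3.

Answer: x ∈ {3}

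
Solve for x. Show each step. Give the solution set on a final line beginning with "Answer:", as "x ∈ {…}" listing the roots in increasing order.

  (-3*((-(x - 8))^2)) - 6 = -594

Step 1. [(-3*((-(x - 8))^2)) - 6 = -594] common factor -3 (LHS and -594) — divide through ⇒ factor: ((-(x - 8))^2) + 2 = 198.
Step 2. [((-(x - 8))^2) + 2 = 198] subtract 2: x sits inside (… + 2). So sub: (-(x - 8))^2 = 196.
Step 3. [(-(x - 8))^2 = 196] √ both sides: 196 ≥ 0 gives two branches ⇒ sqrt: -(x - 8) = 14 or -14.
Step 4. [-(x - 8) = 14 or -14] leading − — multiply by −1. So neg: x - 8 = -14 or 14.
Step 5. [x - 8 = -14 or 14] the outer -8 inverts by adding 8, so sub: x = -6 or 22.

Answer: x ∈ {-6, 22}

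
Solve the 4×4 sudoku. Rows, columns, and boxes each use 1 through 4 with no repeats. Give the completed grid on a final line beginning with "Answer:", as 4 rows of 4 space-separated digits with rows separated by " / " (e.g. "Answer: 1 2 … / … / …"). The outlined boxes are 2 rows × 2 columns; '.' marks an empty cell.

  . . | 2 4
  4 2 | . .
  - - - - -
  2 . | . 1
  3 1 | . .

Step 1. [r3c3∈{3,4}] in row 3, 3 fits only at r3c3 ⇒ r3c3=3.
Step 2. [r2c4∈{3}] nothing but 3 survives at r2c4, so r2c4=3.
Step 3. [r4c3∈{4}] r4c3's peers cover all but 4 ⇒ r4c3=4.
Step 4. [r3c2∈{4}] nothing but 4 survives at r3c2 ⇒ r3c2=4.
Step 5. [r1c1∈{1}] only 1 remains possible at r1c1, so r1c1=1.
Step 6. [r1c2∈{3}] nothing but 3 survives at r1c2. So r1c2=3.
Step 7. [r2c3∈{1}] nothing but 1 survives at r2c3, so r2c3=1.
Step 8. [r4c4∈{2}] r4c4 has the single candidate 2. So r4c4=2.

Answer: 1 3 2 4 / 4 2 1 3 / 2 4 3 1 / 3 1 4 2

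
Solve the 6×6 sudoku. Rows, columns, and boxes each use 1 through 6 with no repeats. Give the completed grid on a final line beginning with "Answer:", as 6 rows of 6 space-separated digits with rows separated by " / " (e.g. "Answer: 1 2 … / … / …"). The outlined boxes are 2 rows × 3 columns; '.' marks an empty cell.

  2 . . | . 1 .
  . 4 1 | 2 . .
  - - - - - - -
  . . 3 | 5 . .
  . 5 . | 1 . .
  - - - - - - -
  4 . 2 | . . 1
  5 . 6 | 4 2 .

Step 1. [r6c6∈{3}] r6c6 is down to just 3, so r6c6=3.
Step 2. [r4c1∈{6}] nothing but 6 survives at r4c1 ⇒ r4c1=6.
Step 3. [r1c6∈{4,5,6}] in row 1, 4 fits only at r1c6 ⇒ r1c6=4.
Step 4. [r1c4∈{3,6}] across col 4, 3 lands solely at r1c4. So r1c4=3.
Step 5. [r2c6∈{5,6}] r2c6 is the only open cell in col 6 admitting 5. So r2c6=5.
Step 6. [r3c6∈{2,6}] r3c6 is the only open cell in col 6 admitting 6 ⇒ r3c6=6.
Step 7. [r3c2∈{1,2}] across row 3, 2 lands solely at r3c2 ⇒ r3c2=2.
Step 8. [r5c4∈{6}] r5c4 has the single candidate 6. So r5c4=6.
Step 9. [r4c3∈{4}] r4c3 is down to just 4, so r4c3=4.
Step 10. [r1c2∈{6}] nothing but 6 survives at r1c2. So r1c2=6.
Step 11. [r2c1∈{3}] r2c1 has the single candidate 3 ⇒ r2c1=3.
Step 12. [r3c5∈{4}] r3c5's peers cover all but 4 ⇒ r3c5=4.
Step 13. [r3c1∈{1}] r3c1's peers cover all but 1, so r3c1=1.
Step 14. [r6c2∈{1}] r6c2 is down to just 1. So r6c2=1.
Step 15. [r5c5∈{5}] nothing but 5 survives at r5c5, so r5c5=5.
Step 16. [r4c6∈{2}] r4c6's peers cover all but 2. So r4c6=2.
Step 17. [r2c5∈{6}] nothing but 6 survives at r2c5. So r2c5=6.
Step 18. [r1c3∈{5}] r1c3's peers cover all but 5. So r1c3=5.
Step 19. [r5c2∈{3}] only 3 remains possible at r5c2. So r5c2=3.
Step 20. [r4c5∈{3}] r4c5 is down to just 3, so r4c5=3.

Answer: 2 6 5 3 1 4 / 3 4 1 2 6 5 / 1 2 3 5 4 6 / 6 5 4 1 3 2 / 4 3 2 6 5 1 / 5 1 6 4 2 3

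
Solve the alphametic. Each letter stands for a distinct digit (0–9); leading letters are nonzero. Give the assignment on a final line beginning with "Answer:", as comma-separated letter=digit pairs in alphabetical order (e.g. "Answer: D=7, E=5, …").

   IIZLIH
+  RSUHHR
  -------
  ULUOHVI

Step 1. [col 1: H + R ≡ I (mod 10)] no forcing yet in column 1 (carry-in 0); H=5 is free and consistent — try it, so H=5.
Step 2. [U] U is the leading digit of a 7-digit sum of two 6-digit numbers; the final carry is exactly 1 ⇒ U=1.
Step 3. [col 1: H + R ≡ I (mod 10)] no forcing yet in column 1 (carry-in 0); I=2 is free and consistent — try it, so I=2.
Step 4. [col 1: H + R ≡ I (mod 10)] from column 1 (H=5, I=2, carry-in 0, digits 1,2,5 already taken and all letters distinct): R must equal 7. So R=7.
Step 5. [col 2: I + H ≡ V (mod 10)] column 2 reads I+H+carry(1)=V with I=2, H=5; with digits 1,2,5,7 already taken and all letters distinct, the only value for V is 8, so V=8.
Step 6. [col 3: L + H ≡ H (mod 10)] column 3 reads L+H+carry(0)=H with H=5; with digits 1,2,5,7,8 already taken and all letters distinct, the only value for L is 0 ⇒ L=0.
Step 7. [col 4: Z + U ≡ O (mod 10)] from column 4 (U=1, carry-in 0, digits 0,1,2,5,7,8 already taken and all letters distinct): O must equal 4 ⇒ O=4.
Step 8. [col 4: Z + U ≡ O (mod 10)] column 4 reads Z+U+carry(0)=O with U=1, O=4; with digits 0,1,2,4,5,7,8 already taken and all letters distinct, the only value for Z is 3. So Z=3.
Step 9. [col 5: I + S ≡ U (mod 10)] from column 5 (I=2, U=1, carry-in 0, digits 0,1,2,3,4,5,7,8 already taken and all letters distinct): S must equal 9 ⇒ S=9.

Answer: H=5, I=2, L=0, O=4, R=7, S=9, U=1, V=8, Z=3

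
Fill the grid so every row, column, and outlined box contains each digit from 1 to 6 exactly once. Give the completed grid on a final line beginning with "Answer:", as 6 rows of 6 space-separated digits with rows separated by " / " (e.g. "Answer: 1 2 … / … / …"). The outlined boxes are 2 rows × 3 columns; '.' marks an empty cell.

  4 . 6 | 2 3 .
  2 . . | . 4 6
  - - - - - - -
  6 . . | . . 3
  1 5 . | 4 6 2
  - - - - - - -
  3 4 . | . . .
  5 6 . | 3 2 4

Step 1. [r1c2∈{1}] only 1 remains possible at r1c2, so r1c2=1.
Step 2. [r5c6∈{1,5}] r5c6 is the only open cell in col 6 admitting 1, so r5c6=1.
Step 3. [r2c3∈{3,5}] col 3 places 5 nowhere but r2c3 ⇒ r2c3=5.
Step 4. [r3c5∈{1,5}] r3c5 is the only open cell in col 5 admitting 1. So r3c5=1.
Step 5. [r3c2∈{2}] r3c2 has the single candidate 2 ⇒ r3c2=2.
Step 6. [r5c4∈{5,6}] in row 5, 6 fits only at r5c4, so r5c4=6.
Step 7. [r6c3∈{1}] r6c3 has the single candidate 1 ⇒ r6c3=1.
Step 8. [r4c3∈{3}] r4c3's peers cover all but 3. So r4c3=3.
Step 9. [r1c6∈{5}] r1c6 has the single candidate 5 ⇒ r1c6=5.
Step 10. [r3c3∈{4}] only 4 remains possible at r3c3, so r3c3=4.
Step 11. [r5c3∈{2}] r5c3 is down to just 2, so r5c3=2.
Step 12. [r5c5∈{5}] nothing but 5 survives at r5c5, so r5c5=5.
Step 13. [r2c2∈{3}] r2c2's peers cover all but 3. So r2c2=3.
Step 14. [r2c4∈{1}] r2c4 has the single candidate 1. So r2c4=1.
Step 15. [r3c4∈{5}] nothing but 5 survives at r3c4. So r3c4=5.

Answer: 4 1 6 2 3 5 / 2 3 5 1 4 6 / 6 2 4 5 1 3 / 1 5 3 4 6 2 / 3 4 2 6 5 1 / 5 6 1 3 2 4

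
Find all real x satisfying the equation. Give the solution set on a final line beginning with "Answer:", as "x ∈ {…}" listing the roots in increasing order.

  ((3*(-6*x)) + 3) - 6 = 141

Step 1. [((3*(-6*x)) + 3) - 6 = 141] peel the -6: add 6 from each side ⇒ sub: (3*(-6*x)) + 3 = 147.
Step 2. [(3*(-6*x)) + 3 = 147] the outer +3 inverts by subtracting 3, so sub: 3*(-6*x) = 144.
Step 3. [3*(-6*x) = 144] LHS = 3·(…); ÷3 both sides ⇒ div: -6*x = 48.
Step 4. [-6*x = 48] leading coefficient -6: divide by -6 ⇒ div: x = -8.

Answer: x ∈ {-8}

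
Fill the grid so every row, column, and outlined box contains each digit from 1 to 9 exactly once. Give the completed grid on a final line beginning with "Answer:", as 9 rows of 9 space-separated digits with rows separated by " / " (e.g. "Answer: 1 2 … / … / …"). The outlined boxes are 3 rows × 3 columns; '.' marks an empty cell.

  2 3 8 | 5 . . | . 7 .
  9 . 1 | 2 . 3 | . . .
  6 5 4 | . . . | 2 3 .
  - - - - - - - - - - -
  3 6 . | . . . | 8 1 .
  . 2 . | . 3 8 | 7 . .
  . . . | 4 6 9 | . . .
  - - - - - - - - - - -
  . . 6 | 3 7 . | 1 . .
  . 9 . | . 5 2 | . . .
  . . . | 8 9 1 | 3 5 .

Step 1. [r4c9∈{2,4,5,9}] in row 4, 4 fits only at r4c9 ⇒ r4c9=4.
Step 2. [r9c9∈{2,6,7}] 6 has one home in row 9: r9c9, so r9c9=6.
Step 3. [r5c1∈{1,4,5}] across row 5, 4 lands solely at r5c1 ⇒ r5c1=4.
Step 4. [r9c1∈{7}] r9c1's peers cover all but 7 ⇒ r9c1=7.
Step 5. [r6c7∈{5}] r6c7 has the single candidate 5, so r6c7=5.
Step 6. [r5c9∈{9}] only 9 remains possible at r5c9, so r5c9=9.
Step 7. [r8c7∈{4}] r8c7 has the single candidate 4, so r8c7=4.
Step 8. [r8c8∈{8}] only 8 remains possible at r8c8, so r8c8=8.
Step 9. [r4c4∈{7}] r4c4's peers cover all but 7 ⇒ r4c4=7.
Step 10. [r6c2∈{1,7,8}] 1 has one home in col 2: r6c2 ⇒ r6c2=1.
Step 11. [r1c9∈{1}] r1c9 has the single candidate 1, so r1c9=1.
Step 12. [r2c7∈{6}] r2c7 is down to just 6, so r2c7=6.
Step 13. [r7c6∈{4}] nothing but 4 survives at r7c6 ⇒ r7c6=4.
Step 14. [r6c8∈{2}] only 2 remains possible at r6c8. So r6c8=2.
Step 15. [r3c9∈{8}] only 8 remains possible at r3c9, so r3c9=8.
Step 16. [r7c2∈{8}] nothing but 8 survives at r7c2, so r7c2=8.
Step 17. [r2c8∈{4}] r2c8's peers cover all but 4 ⇒ r2c8=4.
Step 18. [r5c4∈{1}] nothing but 1 survives at r5c4. So r5c4=1.
Step 19. [r4c6∈{5}] r4c6 has the single candidate 5 ⇒ r4c6=5.
Step 20. [r1c6∈{6}] r1c6's peers cover all but 6. So r1c6=6.
Step 21. [r7c9∈{2}] r7c9 has the single candidate 2. So r7c9=2.
Step 22. [r2c5∈{8}] r2c5 is down to just 8. So r2c5=8.
Step 23. [r8c9∈{7}] r8c9 is down to just 7 ⇒ r8c9=7.
Step 24. [r4c5∈{2}] nothing but 2 survives at r4c5. So r4c5=2.
Step 25. [r3c6∈{7}] r3c6 is down to just 7 ⇒ r3c6=7.
Step 26. [r1c7∈{9}] r1c7 has the single candidate 9 ⇒ r1c7=9.
Step 27. [r2c9∈{5}] r2c9 is down to just 5. So r2c9=5.
Step 28. [r7c1∈{5}] r7c1's peers cover all but 5. So r7c1=5.
Step 29. [r9c2∈{4}] r9c2's peers cover all but 4. So r9c2=4.
Step 30. [r3c5∈{1}] only 1 remains possible at r3c5. So r3c5=1.
Step 31. [r3c4∈{9}] r3c4 has the single candidate 9. So r3c4=9.
Step 32. [r8c3∈{3}] r8c3 is down to just 3, so r8c3=3.
Step 33. [r6c3∈{7}] only 7 remains possible at r6c3, so r6c3=7.
Step 34. [r9c3∈{2}] r9c3 has the single candidate 2 ⇒ r9c3=2.
Step 35. [r4c3∈{9}] only 9 remains possible at r4c3 ⇒ r4c3=9.
Step 36. [r6c9∈{3}] r6c9 has the single candidate 3 ⇒ r6c9=3.
Step 37. [r2c2∈{7}] r2c2 has the single candidate 7 ⇒ r2c2=7.
Step 38. [r5c8∈{6}] only 6 remains possible at r5c8 ⇒ r5c8=6.
Step 39. [r7c8∈{9}] nothing but 9 survives at r7c8. So r7c8=9.
Step 40. [r8c1∈{1}] nothing but 1 survives at r8c1. So r8c1=1.
Step 41. [r5c3∈{5}] nothing but 5 survives at r5c3. So r5c3=5.
Step 42. [r8c4∈{6}] nothing but 6 survives at r8c4 ⇒ r8c4=6.
Step 43. [r6c1∈{8}] only 8 remains possible at r6c1, so r6c1=8.
Step 44. [r1c5∈{4}] r1c5's peers cover all but 4 ⇒ r1c5=4.

Answer: 2 3 8 5 4 6 9 7 1 / 9 7 1 2 8 3 6 4 5 / 6 5 4 9 1 7 2 3 8 / 3 6 9 7 2 5 8 1 4 / 4 2 5 1 3 8 7 6 9 / 8 1 7 4 6 9 5 2 3 / 5 8 6 3 7 4 1 9 2 / 1 9 3 6 5 2 4 8 7 / 7 4 2 8 9 1 3 5 6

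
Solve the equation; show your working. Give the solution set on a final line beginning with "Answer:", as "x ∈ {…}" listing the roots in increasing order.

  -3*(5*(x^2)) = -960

Step 1. [-3*(5*(x^2)) = -960] divide by the outer -3. So div: 5*(x^2) = 320.
Step 2. [5*(x^2) = 320] divide by the outer 5. So div: x^2 = 64.
Step 3. [x^2 = 64] 64 ≥ 0, LHS is (·)² — take ±√, so sqrt: x = 8 or -8.

Answer: x ∈ {-8, 8}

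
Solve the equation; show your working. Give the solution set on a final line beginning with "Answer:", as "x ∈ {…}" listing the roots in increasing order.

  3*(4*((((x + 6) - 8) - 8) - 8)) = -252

Step 1. [3*(4*((((x + 6) - 8) - 8) - 8)) = -252] leading coefficient 3: divide by 3, so div: 4*((((x + 6) - 8) - 8) - 8) = -84.
Step 2. [4*((((x + 6) - 8) - 8) - 8) = -84] 4 out front; divide by 4, so div: (((x + 6) - 8) - 8) - 8 = -21.
Step 3. [(((x + 6) - 8) - 8) - 8 = -21] add 8: x sits inside (… - 8), so sub: ((x + 6) - 8) - 8 = -13.
Step 4. [((x + 6) - 8) - 8 = -13] peel the -8: add 8 from each side, so sub: (x + 6) - 8 = -5.
Step 5. [(x + 6) - 8 = -5] -8 is outermost — add 8 both sides, so sub: x + 6 = 3.
Step 6. [x + 6 = 3] 6 comes off first (subtract 6). So sub: x = -3.

Answer: x ∈ {-3}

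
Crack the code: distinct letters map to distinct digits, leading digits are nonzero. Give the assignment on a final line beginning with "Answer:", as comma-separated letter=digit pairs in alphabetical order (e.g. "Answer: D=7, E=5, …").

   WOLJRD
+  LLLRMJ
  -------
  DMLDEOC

Step 1. [col 1: D + J ≡ C (mod 10)] no forcing yet in column 1 (carry-in 0); D=1 is free and consistent — try it ⇒ D=1.
Step 2. [col 1: D + J ≡ C (mod 10)] J=3 is one option consistent with column 1 (D + J ≡ C (mod 10), carry-in 0) — take it, so J=3.
Step 3. [col 1: D + J ≡ C (mod 10)] in column 1 we have D+J≡C with carry-in 0; given D=1, J=3 and digits 1,3 already taken and all letters distinct, that pins C to 4. So C=4.
Step 4. [col 2: R + M ≡ O (mod 10)] several values work for O in column 2 (R + M ≡ O (mod 10), carry-in 0); try O=9, so O=9.
Step 5. [col 2: R + M ≡ O (mod 10)] column 2 (R + M ≡ O (mod 10), carry-in 0) doesn't pin M yet; pick M=2 and continue, so M=2.
Step 6. [col 2: R + M ≡ O (mod 10)] in column 2 we have R+M≡O with carry-in 0; given M=2, O=9 and digits 1,2,3,4,9 already taken and all letters distinct, that pins R to 7. So R=7.
Step 7. [col 3: J + R ≡ E (mod 10)] column 3 reads J+R+carry(0)=E with J=3, R=7; with digits 1,2,3,4,7,9 already taken and all letters distinct, the only value for E is 0, so E=0.
Step 8. [col 4: L + L ≡ D (mod 10)] from column 4 (D=1, carry-in 1, digits 0,1,2,3,4,7,9 already taken and all letters distinct): L must equal 5. So L=5.
Step 9. [col 6: W + L ≡ M (mod 10)] column 6: given L=5, M=2, carry-in 1, and digits 0,1,2,3,4,5,7,9 already taken and all letters distinct, W+L≡M (mod 10) forces W=6. So W=6.

Answer: C=4, D=1, E=0, J=3, L=5, M=2, O=9, R=7, W=6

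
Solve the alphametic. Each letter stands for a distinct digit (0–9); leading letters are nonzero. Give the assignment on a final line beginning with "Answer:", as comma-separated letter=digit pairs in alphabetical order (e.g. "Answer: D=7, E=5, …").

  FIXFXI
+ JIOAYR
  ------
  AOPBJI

Step 1. [col 1: I + R ≡ I (mod 10)] column 1 reads I+R+carry(0)=I with nothing yet; with all letters distinct, none taken yet, the only value for R is 0. So R=0.
Step 2. [col 1: I + R ≡ I (mod 10)] no forcing yet in column 1 (carry-in 0); I=1 is free and consistent — try it, so I=1.
Step 3. [col 2: X + Y ≡ J (mod 10)] J=3 is one option consistent with column 2 (X + Y ≡ J (mod 10), carry-in 0) — take it, so J=3.
Step 4. [col 2: X + Y ≡ J (mod 10)] column 2 (X + Y ≡ J (mod 10), carry-in 0) doesn't pin X yet; pick X=6 and continue, so X=6.
Step 5. [col 2: X + Y ≡ J (mod 10)] in column 2 we have X+Y≡J with carry-in 0; given X=6, J=3 and digits 0,1,3,6 already taken and all letters distinct, that pins Y to 7, so Y=7.
Step 6. [col 3: F + A ≡ B (mod 10)] column 3 (F + A ≡ B (mod 10), carry-in 1) doesn't pin B yet; pick B=4 and continue, so B=4.
Step 7. [col 3: F + A ≡ B (mod 10)] no forcing yet in column 3 (carry-in 1); A=8 is free and consistent — try it. So A=8.
Step 8. [col 3: F + A ≡ B (mod 10)] column 3 reads F+A+carry(1)=B with A=8, B=4; with digits 0,1,3,4,6,7,8 already taken and all letters distinct, the only value for F is 5. So F=5.
Step 9. [col 4: X + O ≡ P (mod 10)] from column 4 (X=6, carry-in 1, digits 0,1,3,4,5,6,7,8 already taken and all letters distinct): P must equal 9 ⇒ P=9.
Step 10. [col 4: X + O ≡ P (mod 10)] column 4 reads X+O+carry(1)=P with X=6, P=9; with digits 0,1,3,4,5,6,7,8,9 already taken and all letters distinct, the only value for O is 2, so O=2.

Answer: A=8, B=4, F=5, I=1, J=3, O=2, P=9, R=0, X=6, Y=7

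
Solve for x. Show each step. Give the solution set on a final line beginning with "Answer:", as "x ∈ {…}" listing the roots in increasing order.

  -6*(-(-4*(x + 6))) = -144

Step 1. [-6*(-(-4*(x + 6))) = -144] -6 out front; divide by -6. So div: -(-4*(x + 6)) = 24.
Step 2. [-(-4*(x + 6)) = 24] flip signs both sides, so neg: -4*(x + 6) = -24.
Step 3. [-4*(x + 6) = -24] leading coefficient -4: divide by -4, so div: x + 6 = 6.
Step 4. [x + 6 = 6] subtract 6: x sits inside (… + 6) ⇒ sub: x = 0.

Answer: x ∈ {0}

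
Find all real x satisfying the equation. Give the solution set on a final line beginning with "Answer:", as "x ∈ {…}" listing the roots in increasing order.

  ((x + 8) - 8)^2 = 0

Step 1. [((x + 8) - 8)^2 = 0] LHS squared, RHS 0 ≥ 0: apply √ (±). So sqrt: (x + 8) - 8 = 0.
Step 2. [(x + 8) - 8 = 0] 8 comes off first (add 8), so sub: x + 8 = 8.
Step 3. [x + 8 = 8] the outer +8 inverts by subtracting 8 ⇒ sub: x = 0.

Answer: x ∈ {0}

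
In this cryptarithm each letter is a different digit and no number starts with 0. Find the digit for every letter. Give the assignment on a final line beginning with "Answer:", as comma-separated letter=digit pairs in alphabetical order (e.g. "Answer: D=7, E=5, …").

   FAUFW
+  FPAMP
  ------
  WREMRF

Step 1. [col 1: W + P ≡ F (mod 10)] no forcing yet in column 1 (carry-in 0); P=6 is free and consistent — try it. So P=6.
Step 2. [col 1: W + P ≡ F (mod 10)] no forcing yet in column 1 (carry-in 0); F=7 is free and consistent — try it, so F=7.
Step 3. [col 1: W + P ≡ F (mod 10)] from column 1 (P=6, F=7, carry-in 0, digits 6,7 already taken and all letters distinct): W must equal 1 ⇒ W=1.
Step 4. [col 2: F + M ≡ R (mod 10)] several values work for M in column 2 (F + M ≡ R (mod 10), carry-in 0); try M=8, so M=8.
Step 5. [col 2: F + M ≡ R (mod 10)] in column 2 we have F+M≡R with carry-in 0; given F=7, M=8 and digits 1,6,7,8 already taken and all letters distinct, that pins R to 5, so R=5.
Step 6. [col 3: U + A ≡ M (mod 10)] no forcing yet in column 3 (carry-in 1); A=4 is free and consistent — try it. So A=4.
Step 7. [col 3: U + A ≡ M (mod 10)] in column 3 we have U+A≡M with carry-in 1; given A=4, M=8 and digits 1,4,5,6,7,8 already taken and all letters distinct, that pins U to 3 ⇒ U=3.
Step 8. [col 4: A + P ≡ E (mod 10)] in column 4 we have A+P≡E with carry-in 0; given A=4, P=6 and digits 1,3,4,5,6,7,8 already taken and all letters distinct, that pins E to 0. So E=0.

Answer: A=4, E=0, F=7, M=8, P=6, R=5, U=3, W=1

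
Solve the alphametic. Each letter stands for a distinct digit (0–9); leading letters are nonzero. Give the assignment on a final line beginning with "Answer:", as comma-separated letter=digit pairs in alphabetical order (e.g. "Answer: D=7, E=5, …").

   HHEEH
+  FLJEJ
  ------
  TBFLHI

Step 1. [col 1: H + J ≡ I (mod 10)] column 1 (H + J ≡ I (mod 10), carry-in 0) doesn't pin J yet; pick J=5 and continue ⇒ J=5.
Step 2. [T] the sum has 6 digits but both addends have 5; that extra leading digit T is the final carry, namely 1. So T=1.
Step 3. [col 1: H + J ≡ I (mod 10)] column 1 (H + J ≡ I (mod 10), carry-in 0) doesn't pin H yet; pick H=4 and continue. So H=4.
Step 4. [col 1: H + J ≡ I (mod 10)] column 1: given H=4, J=5, carry-in 0, and digits 1,4,5 already taken and all letters distinct, H+J≡I (mod 10) forces I=9 ⇒ I=9.
Step 5. [col 2: E + E ≡ H (mod 10)] E=7 is one option consistent with column 2 (E + E ≡ H (mod 10), carry-in 0) — take it, so E=7.
Step 6. [col 3: E + J ≡ L (mod 10)] column 3: given E=7, J=5, carry-in 1, and digits 1,4,5,7,9 already taken and all letters distinct, E+J≡L (mod 10) forces L=3. So L=3.
Step 7. [col 4: H + L ≡ F (mod 10)] column 4 reads H+L+carry(1)=F with H=4, L=3; with digits 1,3,4,5,7,9 already taken and all letters distinct, the only value for F is 8. So F=8.
Step 8. [col 5: H + F ≡ B (mod 10)] column 5: given H=4, F=8, carry-in 0, and digits 1,3,4,5,7,8,9 already taken and all letters distinct, H+F≡B (mod 10) forces B=2 ⇒ B=2.

Answer: B=2, E=7, F=8, H=4, I=9, J=5, L=3, T=1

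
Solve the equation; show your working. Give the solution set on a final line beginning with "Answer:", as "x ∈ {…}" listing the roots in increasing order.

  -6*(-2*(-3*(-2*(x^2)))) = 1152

Step 1. [-6*(-2*(-3*(-2*(x^2)))) = 1152] -6 out front; divide by -6 ⇒ div: -2*(-3*(-2*(x^2))) = -192.
Step 2. [-2*(-3*(-2*(x^2))) = -192] -2·(inner) — divide through by -2 ⇒ div: -3*(-2*(x^2)) = 96.
Step 3. [-3*(-2*(x^2)) = 96] -3 out front; divide by -3. So div: -2*(x^2) = -32.
Step 4. [-2*(x^2) = -32] -2·(inner) — divide through by -2, so div: x^2 = 16.
Step 5. [x^2 = 16] √ both sides: 16 ≥ 0 gives two branches, so sqrt: x = 4 or -4.

Answer: x ∈ {-4, 4}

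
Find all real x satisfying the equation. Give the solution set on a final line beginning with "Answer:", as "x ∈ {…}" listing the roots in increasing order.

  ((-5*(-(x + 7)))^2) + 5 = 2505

Step 1. [((-5*(-(x + 7)))^2) + 5 = 2505] peel the +5: subtract 5 from each side, so sub: (-5*(-(x + 7)))^2 = 2500.
Step 2. [(-5*(-(x + 7)))^2 = 2500] √ both sides: 2500 ≥ 0 gives two branches ⇒ sqrt: -5*(-(x + 7)) = 50 or -50.
Step 3. [-5*(-(x + 7)) = 50 or -50] -5·(inner) — divide through by -5, so div: -(x + 7) = -10 or 10.
Step 4. [-(x + 7) = -10 or 10] LHS negated; negate both sides, so neg: x + 7 = 10 or -10.
Step 5. [x + 7 = 10 or -10] peel the +7: subtract 7 from each side, so sub: x = 3 or -17.

Answer: x ∈ {-17, 3}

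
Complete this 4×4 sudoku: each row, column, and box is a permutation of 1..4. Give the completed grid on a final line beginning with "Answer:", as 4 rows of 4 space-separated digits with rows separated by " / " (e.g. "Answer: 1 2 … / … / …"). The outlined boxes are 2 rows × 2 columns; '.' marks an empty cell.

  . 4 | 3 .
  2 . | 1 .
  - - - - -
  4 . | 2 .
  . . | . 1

Step 1. [r2c2∈{3}] only 3 remains possible at r2c2. So r2c2=3.
Step 2. [r4c3∈{4}] r4c3 has the single candidate 4, so r4c3=4.
Step 3. [r3c4∈{3}] nothing but 3 survives at r3c4. So r3c4=3.
Step 4. [r2c4∈{4}] r2c4 is down to just 4. So r2c4=4.
Step 5. [r3c2∈{1}] r3c2 has the single candidate 1 ⇒ r3c2=1.
Step 6. [r4c2∈{2}] r4c2 is down to just 2, so r4c2=2.
Step 7. [r1c4∈{2}] only 2 remains possible at r1c4. So r1c4=2.
Step 8. [r4c1∈{3}] only 3 remains possible at r4c1. So r4c1=3.
Step 9. [r1c1∈{1}] r1c1 is down to just 1 ⇒ r1c1=1.

Answer: 1 4 3 2 / 2 3 1 4 / 4 1 2 3 / 3 2 4 1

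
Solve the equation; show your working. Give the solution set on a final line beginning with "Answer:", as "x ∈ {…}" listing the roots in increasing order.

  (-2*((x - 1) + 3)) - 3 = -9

Step 1. [(-2*((x - 1) + 3)) - 3 = -9] -3 is outermost — add 3 both sides, so sub: -2*((x - 1) + 3) = -6.
Step 2. [-2*((x - 1) + 3) = -6] divide by the outer -2. So div: (x - 1) + 3 = 3.
Step 3. [(x - 1) + 3 = 3] peel the +3: subtract 3 from each side. So sub: x - 1 = 0.
Step 4. [x - 1 = 0] the outer -1 inverts by adding 1. So sub: x = 1.

Answer: x ∈ {1}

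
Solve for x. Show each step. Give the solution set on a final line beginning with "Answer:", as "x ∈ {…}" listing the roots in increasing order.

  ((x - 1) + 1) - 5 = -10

Step 1. [((x - 1) + 1) - 5 = -10] add 5: x sits inside (… - 5) ⇒ sub: (x - 1) + 1 = -5.
Step 2. [(x - 1) + 1 = -5] subtract 1: x sits inside (… + 1), so sub: x - 1 = -6.
Step 3. [x - 1 = -6] the outer -1 inverts by adding 1, so sub: x = -5.

Answer: x ∈ {-5}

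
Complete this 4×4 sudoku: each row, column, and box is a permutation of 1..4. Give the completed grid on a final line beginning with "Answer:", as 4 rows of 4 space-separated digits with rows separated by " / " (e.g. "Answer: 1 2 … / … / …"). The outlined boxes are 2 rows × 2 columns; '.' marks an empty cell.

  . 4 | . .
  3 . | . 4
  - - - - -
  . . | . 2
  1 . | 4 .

Step 1. [r1c4∈{1,3}] 1 has one home in col 4: r1c4. So r1c4=1.
Step 2. [r1c3∈{2,3}] 3 has one home in row 1: r1c3. So r1c3=3.
Step 3. [r4c2∈{2,3}] in row 4, 2 fits only at r4c2. So r4c2=2.
Step 4. [r3c2∈{3}] r3c2 has the single candidate 3. So r3c2=3.
Step 5. [r3c1∈{4}] r3c1 is down to just 4. So r3c1=4.
Step 6. [r2c3∈{2}] r2c3 has the single candidate 2 ⇒ r2c3=2.
Step 7. [r3c3∈{1}] only 1 remains possible at r3c3 ⇒ r3c3=1.
Step 8. [r1c1∈{2}] nothing but 2 survives at r1c1 ⇒ r1c1=2.
Step 9. [r4c4∈{3}] r4c4 has the single candidate 3 ⇒ r4c4=3.
Step 10. [r2c2∈{1}] r2c2 has the single candidate 1. So r2c2=1.

Answer: 2 4 3 1 / 3 1 2 4 / 4 3 1 2 / 1 2 4 3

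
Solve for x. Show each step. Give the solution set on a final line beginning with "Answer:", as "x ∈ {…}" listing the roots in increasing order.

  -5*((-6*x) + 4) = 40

Step 1. [-5*((-6*x) + 4) = 40] leading coefficient -5: divide by -5 ⇒ div: (-6*x) + 4 = -8.
Step 2. [(-6*x) + 4 = -8] +4 is outermost — subtract 4 both sides. So sub: -6*x = -12.
Step 3. [-6*x = -12] leading coefficient -6: divide by -6. So div: x = 2.

Answer: x ∈ {2}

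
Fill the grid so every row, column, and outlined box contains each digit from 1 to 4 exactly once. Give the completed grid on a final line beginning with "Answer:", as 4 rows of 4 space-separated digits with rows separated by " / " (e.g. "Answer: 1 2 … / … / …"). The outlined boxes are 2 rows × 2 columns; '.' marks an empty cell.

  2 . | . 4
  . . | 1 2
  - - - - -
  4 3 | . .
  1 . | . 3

Step 1. [r3c3∈{2}] r3c3 has the single candidate 2. So r3c3=2.
Step 2. [r3c4∈{1}] r3c4 is down to just 1 ⇒ r3c4=1.
Step 3. [r4c3∈{4}] only 4 remains possible at r4c3 ⇒ r4c3=4.
Step 4. [r2c2∈{4}] nothing but 4 survives at r2c2. So r2c2=4.
Step 5. [r4c2∈{2}] r4c2 is down to just 2. So r4c2=2.
Step 6. [r1c3∈{3}] nothing but 3 survives at r1c3. So r1c3=3.
Step 7. [r2c1∈{3}] nothing but 3 survives at r2c1. So r2c1=3.
Step 8. [r1c2∈{1}] r1c2 is down to just 1. So r1c2=1.

Answer: 2 1 3 4 / 3 4 1 2 / 4 3 2 1 / 1 2 4 3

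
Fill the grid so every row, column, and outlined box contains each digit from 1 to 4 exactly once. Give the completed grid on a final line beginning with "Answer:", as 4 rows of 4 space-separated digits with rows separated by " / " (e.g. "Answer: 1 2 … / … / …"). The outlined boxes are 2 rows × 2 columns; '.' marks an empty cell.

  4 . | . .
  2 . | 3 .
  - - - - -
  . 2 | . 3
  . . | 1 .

Step 1. [r4c2∈{3,4}] 4 has one home in col 2: r4c2. So r4c2=4.
Step 2. [r2c2∈{1}] r2c2 is down to just 1, so r2c2=1.
Step 3. [r4c4∈{2}] r4c4's peers cover all but 2 ⇒ r4c4=2.
Step 4. [r1c3∈{2}] only 2 remains possible at r1c3 ⇒ r1c3=2.
Step 5. [r3c3∈{4}] r3c3 has the single candidate 4. So r3c3=4.
Step 6. [r1c4∈{1}] only 1 remains possible at r1c4, so r1c4=1.
Step 7. [r1c2∈{3}] r1c2's peers cover all but 3, so r1c2=3.
Step 8. [r3c1∈{1}] nothing but 1 survives at r3c1, so r3c1=1.
Step 9. [r2c4∈{4}] r2c4 has the single candidate 4. So r2c4=4.
Step 10. [r4c1∈{3}] only 3 remains possible at r4c1. So r4c1=3.

Answer: 4 3 2 1 / 2 1 3 4 / 1 2 4 3 / 3 4 1 2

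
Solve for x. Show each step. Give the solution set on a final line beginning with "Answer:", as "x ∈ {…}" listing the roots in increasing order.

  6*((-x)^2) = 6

Step 1. [6*((-x)^2) = 6] divide by the outer 6 ⇒ div: (-x)^2 = 1.
Step 2. [(-x)^2 = 1] LHS squared, RHS 1 ≥ 0: apply √ (±), so sqrt: -x = 1 or -1.
Step 3. [-x = 1 or -1] flip signs both sides ⇒ neg: x = -1 or 1.

Answer: x ∈ {-1, 1}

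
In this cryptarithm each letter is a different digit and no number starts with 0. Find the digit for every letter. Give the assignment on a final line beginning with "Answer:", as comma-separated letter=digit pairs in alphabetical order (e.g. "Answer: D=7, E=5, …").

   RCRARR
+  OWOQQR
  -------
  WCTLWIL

Step 1. [col 1: R + R ≡ L (mod 10)] no forcing yet in column 1 (carry-in 0); L=4 is free and consistent — try it, so L=4.
Step 2. [W] W is the leading digit of a 7-digit sum of two 6-digit numbers; the final carry is exactly 1. So W=1.
Step 3. [col 1: R + R ≡ L (mod 10)] several values work for R in column 1 (R + R ≡ L (mod 10), carry-in 0); try R=7 ⇒ R=7.
Step 4. [col 2: R + Q ≡ I (mod 10)] several values work for Q in column 2 (R + Q ≡ I (mod 10), carry-in 1); try Q=2 ⇒ Q=2.
Step 5. [col 2: R + Q ≡ I (mod 10)] in column 2 we have R+Q≡I with carry-in 1; given R=7, Q=2 and digits 1,2,4,7 already taken and all letters distinct, that pins I to 0, so I=0.
Step 6. [col 3: A + Q ≡ W (mod 10)] column 3: given Q=2, W=1, carry-in 1, and digits 0,1,2,4,7 already taken and all letters distinct, A+Q≡W (mod 10) forces A=8, so A=8.
Step 7. [col 4: R + O ≡ L (mod 10)] column 4: given R=7, L=4, carry-in 1, and digits 0,1,2,4,7,8 already taken and all letters distinct, R+O≡L (mod 10) forces O=6. So O=6.
Step 8. [col 5: C + W ≡ T (mod 10)] from column 5 (W=1, carry-in 1, digits 0,1,2,4,6,7,8 already taken and all letters distinct): T must equal 5. So T=5.
Step 9. [col 5: C + W ≡ T (mod 10)] column 5 reads C+W+carry(1)=T with W=1, T=5; with digits 0,1,2,4,5,6,7,8 already taken and all letters distinct, the only value for C is 3 ⇒ C=3.

Answer: A=8, C=3, I=0, L=4, O=6, Q=2, R=7, T=5, W=1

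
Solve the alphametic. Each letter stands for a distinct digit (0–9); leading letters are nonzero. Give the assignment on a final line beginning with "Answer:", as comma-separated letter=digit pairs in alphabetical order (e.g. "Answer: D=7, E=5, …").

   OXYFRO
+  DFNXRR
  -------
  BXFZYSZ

Step 1. [col 1: O + R ≡ Z (mod 10)] several values work for O in column 1 (O + R ≡ Z (mod 10), carry-in 0); try O=2. So O=2.
Step 2. [col 1: O + R ≡ Z (mod 10)] several values work for Z in column 1 (O + R ≡ Z (mod 10), carry-in 0); try Z=9. So Z=9.
Step 3. [B] B is the leading digit of a 7-digit sum of two 6-digit numbers; the final carry is exactly 1. So B=1.
Step 4. [col 1: O + R ≡ Z (mod 10)] column 1 reads O+R+carry(0)=Z with O=2, Z=9; with digits 1,2,9 already taken and all letters distinct, the only value for R is 7, so R=7.
Step 5. [col 2: R + R ≡ S (mod 10)] column 2: given R=7, carry-in 0, and digits 1,2,7,9 already taken and all letters distinct, R+R≡S (mod 10) forces S=4 ⇒ S=4.
Step 6. [col 3: F + X ≡ Y (mod 10)] column 3 (F + X ≡ Y (mod 10), carry-in 1) doesn't pin X yet; pick X=0 and continue. So X=0.
Step 7. [col 3: F + X ≡ Y (mod 10)] column 3: given X=0, carry-in 1, and digits 0,1,2,4,7,9 already taken and all letters distinct, F+X≡Y (mod 10) forces F=5 ⇒ F=5.
Step 8. [col 3: F + X ≡ Y (mod 10)] in column 3 we have F+X≡Y with carry-in 1; given F=5, X=0 and digits 0,1,2,4,5,7,9 already taken and all letters distinct, that pins Y to 6 ⇒ Y=6.
Step 9. [col 4: Y + N ≡ Z (mod 10)] column 4 reads Y+N+carry(0)=Z with Y=6, Z=9; with digits 0,1,2,4,5,6,7,9 already taken and all letters distinct, the only value for N is 3 ⇒ N=3.
Step 10. [col 6: O + D ≡ X (mod 10)] from column 6 (O=2, X=0, carry-in 0, digits 0,1,2,3,4,5,6,7,9 already taken and all letters distinct): D must equal 8 ⇒ D=8.

Answer: B=1, D=8, F=5, N=3, O=2, R=7, S=4, X=0, Y=6, Z=9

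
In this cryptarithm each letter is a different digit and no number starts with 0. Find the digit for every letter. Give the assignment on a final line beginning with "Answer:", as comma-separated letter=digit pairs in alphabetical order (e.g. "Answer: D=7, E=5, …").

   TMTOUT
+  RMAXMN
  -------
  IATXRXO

Step 1. [col 1: T + N ≡ O (mod 10)] T=9 is one option consistent with column 1 (T + N ≡ O (mod 10), carry-in 0) — take it ⇒ T=9.
Step 2. [col 1: T + N ≡ O (mod 10)] several values work for O in column 1 (T + N ≡ O (mod 10), carry-in 0); try O=2, so O=2.
Step 3. [I] the sum has 7 digits but both addends have 6; that extra leading digit I is the final carry, namely 1 ⇒ I=1.
Step 4. [col 1: T + N ≡ O (mod 10)] column 1: given T=9, O=2, carry-in 0, and digits 1,2,9 already taken and all letters distinct, T+N≡O (mod 10) forces N=3, so N=3.
Step 5. [col 2: U + M ≡ X (mod 10)] several values work for M in column 2 (U + M ≡ X (mod 10), carry-in 1); try M=4 ⇒ M=4.
Step 6. [col 2: U + M ≡ X (mod 10)] column 2 (U + M ≡ X (mod 10), carry-in 1) doesn't pin X yet; pick X=5 and continue ⇒ X=5.
Step 7. [col 2: U + M ≡ X (mod 10)] column 2 reads U+M+carry(1)=X with M=4, X=5; with digits 1,2,3,4,5,9 already taken and all letters distinct, the only value for U is 0 ⇒ U=0.
Step 8. [col 3: O + X ≡ R (mod 10)] from column 3 (O=2, X=5, carry-in 0, digits 0,1,2,3,4,5,9 already taken and all letters distinct): R must equal 7. So R=7.
Step 9. [col 4: T + A ≡ X (mod 10)] from column 4 (T=9, X=5, carry-in 0, digits 0,1,2,3,4,5,7,9 already taken and all letters distinct): A must equal 6, so A=6.

Answer: A=6, I=1, M=4, N=3, O=2, R=7, T=9, U=0, X=5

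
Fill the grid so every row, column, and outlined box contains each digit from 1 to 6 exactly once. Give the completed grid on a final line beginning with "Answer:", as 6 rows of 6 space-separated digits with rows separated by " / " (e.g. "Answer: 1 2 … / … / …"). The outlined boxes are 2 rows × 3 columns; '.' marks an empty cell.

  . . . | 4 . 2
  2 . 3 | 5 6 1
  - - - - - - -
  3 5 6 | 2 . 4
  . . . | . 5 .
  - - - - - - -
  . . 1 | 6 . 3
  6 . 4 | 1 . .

Step 1. [r5c2∈{2}] nothing but 2 survives at r5c2. So r5c2=2.
Step 2. [r4c1∈{1,4}] in col 1, 4 fits only at r4c1, so r4c1=4.
Step 3. [r1c1∈{1,5}] in col 1, 1 fits only at r1c1, so r1c1=1.
Step 4. [r6c5∈{2}] nothing but 2 survives at r6c5. So r6c5=2.
Step 5. [r3c5∈{1}] r3c5 is down to just 1, so r3c5=1.
Step 6. [r2c2∈{4}] r2c2's peers cover all but 4. So r2c2=4.
Step 7. [r6c2∈{3}] r6c2's peers cover all but 3, so r6c2=3.
Step 8. [r5c1∈{5}] r5c1 is down to just 5 ⇒ r5c1=5.
Step 9. [r4c2∈{1}] r4c2 is down to just 1, so r4c2=1.
Step 10. [r1c5∈{3}] nothing but 3 survives at r1c5 ⇒ r1c5=3.
Step 11. [r1c2∈{6}] only 6 remains possible at r1c2, so r1c2=6.
Step 12. [r4c6∈{6}] r4c6 is down to just 6. So r4c6=6.
Step 13. [r4c4∈{3}] nothing but 3 survives at r4c4 ⇒ r4c4=3.
Step 14. [r4c3∈{2}] r4c3 is down to just 2, so r4c3=2.
Step 15. [r6c6∈{5}] only 5 remains possible at r6c6 ⇒ r6c6=5.
Step 16. [r5c5∈{4}] r5c5 is down to just 4. So r5c5=4.
Step 17. [r1c3∈{5}] r1c3's peers cover all but 5, so r1c3=5.

Answer: 1 6 5 4 3 2 / 2 4 3 5 6 1 / 3 5 6 2 1 4 / 4 1 2 3 5 6 / 5 2 1 6 4 3 / 6 3 4 1 2 5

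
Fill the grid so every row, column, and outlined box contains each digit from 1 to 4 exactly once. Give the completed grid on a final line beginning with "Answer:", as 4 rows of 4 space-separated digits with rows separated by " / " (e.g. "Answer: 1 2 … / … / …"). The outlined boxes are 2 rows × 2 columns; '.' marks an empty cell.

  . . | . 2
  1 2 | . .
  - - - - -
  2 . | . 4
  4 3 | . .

Step 1. [r1c3∈{1,3,4}] across row 1, 1 lands solely at r1c3, so r1c3=1.
Step 2. [r2c3∈{3,4}] row 2 places 4 nowhere but r2c3, so r2c3=4.
Step 3. [r4c3∈{2}] r4c3 is down to just 2. So r4c3=2.
Step 4. [r1c1∈{3}] r1c1 is down to just 3. So r1c1=3.
Step 5. [r2c4∈{3}] r2c4 is down to just 3 ⇒ r2c4=3.
Step 6. [r4c4∈{1}] r4c4 is down to just 1. So r4c4=1.
Step 7. [r1c2∈{4}] nothing but 4 survives at r1c2. So r1c2=4.
Step 8. [r3c2∈{1}] only 1 remains possible at r3c2 ⇒ r3c2=1.
Step 9. [r3c3∈{3}] r3c3 has the single candidate 3 ⇒ r3c3=3.

Answer: 3 4 1 2 / 1 2 4 3 / 2 1 3 4 / 4 3 2 1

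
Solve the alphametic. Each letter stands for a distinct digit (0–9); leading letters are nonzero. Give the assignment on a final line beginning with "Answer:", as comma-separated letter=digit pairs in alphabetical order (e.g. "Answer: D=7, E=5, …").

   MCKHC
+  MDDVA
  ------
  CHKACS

Step 1. [col 1: C + A ≡ S (mod 10)] C=1 is one option consistent with column 1 (C + A ≡ S (mod 10), carry-in 0) — take it. So C=1.
Step 2. [col 1: C + A ≡ S (mod 10)] column 1 (C + A ≡ S (mod 10), carry-in 0) doesn't pin S yet; pick S=4 and continue. So S=4.
Step 3. [col 1: C + A ≡ S (mod 10)] from column 1 (C=1, S=4, carry-in 0, digits 1,4 already taken and all letters distinct): A must equal 3 ⇒ A=3.
Step 4. [col 2: H + V ≡ C (mod 10)] several values work for V in column 2 (H + V ≡ C (mod 10), carry-in 0); try V=9. So V=9.
Step 5. [col 2: H + V ≡ C (mod 10)] column 2 reads H+V+carry(0)=C with V=9, C=1; with digits 1,3,4,9 already taken and all letters distinct, the only value for H is 2, so H=2.
Step 6. [col 3: K + D ≡ A (mod 10)] several values work for K in column 3 (K + D ≡ A (mod 10), carry-in 1); try K=7, so K=7.
Step 7. [col 3: K + D ≡ A (mod 10)] column 3 reads K+D+carry(1)=A with K=7, A=3; with digits 1,2,3,4,7,9 already taken and all letters distinct, the only value for D is 5 ⇒ D=5.
Step 8. [col 5: M + M ≡ H (mod 10)] from column 5 (H=2, carry-in 0, digits 1,2,3,4,5,7,9 already taken and all letters distinct): M must equal 6. So M=6.

Answer: A=3, C=1, D=5, H=2, K=7, M=6, S=4, V=9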